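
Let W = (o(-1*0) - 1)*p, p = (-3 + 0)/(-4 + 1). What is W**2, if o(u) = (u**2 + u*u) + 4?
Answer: 9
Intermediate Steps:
p = 1 (p = -3/(-3) = -3*(-1/3) = 1)
o(u) = 4 + 2*u**2 (o(u) = (u**2 + u**2) + 4 = 2*u**2 + 4 = 4 + 2*u**2)
W = 3 (W = ((4 + 2*(-1*0)**2) - 1)*1 = ((4 + 2*0**2) - 1)*1 = ((4 + 2*0) - 1)*1 = ((4 + 0) - 1)*1 = (4 - 1)*1 = 3*1 = 3)
W**2 = 3**2 = 9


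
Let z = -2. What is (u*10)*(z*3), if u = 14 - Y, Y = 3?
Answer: -660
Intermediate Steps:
u = 11 (u = 14 - 1*3 = 14 - 3 = 11)
(u*10)*(z*3) = (11*10)*(-2*3) = 110*(-6) = -660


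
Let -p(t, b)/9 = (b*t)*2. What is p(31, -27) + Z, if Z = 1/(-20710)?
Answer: 312016859/20710 ≈ 15066.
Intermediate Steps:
Z = -1/20710 ≈ -4.8286e-5
p(t, b) = -18*b*t (p(t, b) = -9*b*t*2 = -18*b*t)
p(31, -27) + Z = -18*(-27)*31 - 1/20710 = 15066 - 1/20710 = 312016859/20710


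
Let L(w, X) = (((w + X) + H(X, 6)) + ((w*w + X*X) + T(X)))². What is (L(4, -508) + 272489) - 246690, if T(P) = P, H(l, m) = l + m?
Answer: 65826138155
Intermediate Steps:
L(w, X) = (6 + w + X² + w² + 3*X)² (L(w, X) = (((w + X) + (X + 6)) + ((w*w + X*X) + X))² = (((X + w) + (6 + X)) + ((w² + X²) + X))² = ((6 + w + 2*X) + ((X² + w²) + X))² = ((6 + w + 2*X) + (X + X² + w²))² = (6 + w + X² + w² + 3*X)²)
(L(4, -508) + 272489) - 246690 = ((6 + 4 + (-508)² + 4² + 3*(-508))² + 272489) - 246690 = ((6 + 4 + 258064 + 16 - 1524)² + 272489) - 246690 = (256566² + 272489) - 246690 = (65826112356 + 272489) - 246690 = 65826384845 - 246690 = 65826138155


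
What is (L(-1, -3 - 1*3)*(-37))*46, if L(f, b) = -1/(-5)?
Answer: -1702/5 ≈ -340.40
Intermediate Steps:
L(f, b) = 1/5 (L(f, b) = -1*(-1/5) = 1/5)
(L(-1, -3 - 1*3)*(-37))*46 = ((1/5)*(-37))*46 = -37/5*46 = -1702/5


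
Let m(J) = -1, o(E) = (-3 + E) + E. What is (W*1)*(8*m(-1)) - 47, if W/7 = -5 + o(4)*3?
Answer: -607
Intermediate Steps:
o(E) = -3 + 2*E
W = 70 (W = 7*(-5 + (-3 + 2*4)*3) = 7*(-5 + (-3 + 8)*3) = 7*(-5 + 5*3) = 7*(-5 + 15) = 7*10 = 70)
(W*1)*(8*m(-1)) - 47 = (70*1)*(8*(-1)) - 47 = 70*(-8) - 47 = -560 - 47 = -607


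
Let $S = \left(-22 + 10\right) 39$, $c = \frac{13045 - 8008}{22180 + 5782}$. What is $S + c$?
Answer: $- \frac{13081179}{27962} \approx -467.82$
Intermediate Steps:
$c = \frac{5037}{27962} \approx 0.18014$
$S = -468$ ($S = \left(-12\right) 39 = -468$)
$S + c = -468 + \frac{5037}{27962} = - \frac{13081179}{27962}$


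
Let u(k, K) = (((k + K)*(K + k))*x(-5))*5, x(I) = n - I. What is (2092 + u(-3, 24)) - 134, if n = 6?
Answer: 26213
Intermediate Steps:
x(I) = 6 - I
u(k, K) = 55*(K + k)**2 (u(k, K) = (((k + K)*(K + k))*(6 - 1*(-5)))*5 = (((K + k)*(K + k))*(6 + 5))*5 = ((K + k)**2*11)*5 = (11*(K + k)**2)*5 = 55*(K + k)**2)
(2092 + u(-3, 24)) - 134 = (2092 + 55*(24 - 3)**2) - 134 = (2092 + 55*21**2) - 134 = (2092 + 55*441) - 134 = (2092 + 24255) - 134 = 26347 - 134 = 26213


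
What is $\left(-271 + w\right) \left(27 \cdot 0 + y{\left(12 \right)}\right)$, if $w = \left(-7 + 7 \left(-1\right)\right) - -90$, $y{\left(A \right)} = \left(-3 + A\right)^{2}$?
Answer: $-15795$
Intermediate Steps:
$w = 76$ ($w = \left(-7 - 7\right) + 90 = -14 + 90 = 76$)
$\left(-271 + w\right) \left(27 \cdot 0 + y{\left(12 \right)}\right) = \left(-271 + 76\right) \left(27 \cdot 0 + \left(-3 + 12\right)^{2}\right) = - 195 \left(0 + 9^{2}\right) = - 195 \left(0 + 81\right) = \left(-195\right) 81 = -15795$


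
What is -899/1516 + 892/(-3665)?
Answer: -4647107/5556140 ≈ -0.83639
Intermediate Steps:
-899/1516 + 892/(-3665) = -899*1/1516 + 892*(-1/3665) = -899/1516 - 892/3665 = -4647107/5556140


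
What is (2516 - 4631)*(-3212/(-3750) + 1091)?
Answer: -288659571/125 ≈ -2.3093e+6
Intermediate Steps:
(2516 - 4631)*(-3212/(-3750) + 1091) = -2115*(-3212*(-1/3750) + 1091) = -2115*(1606/1875 + 1091) = -2115*2047231/1875 = -288659571/125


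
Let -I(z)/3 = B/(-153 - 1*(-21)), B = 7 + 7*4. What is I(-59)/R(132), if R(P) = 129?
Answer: 35/5676 ≈ 0.0061663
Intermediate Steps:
B = 35 (B = 7 + 28 = 35)
I(z) = 35/44 (I(z) = -105/(-153 - 1*(-21)) = -105/(-153 + 21) = -105/(-132) = -105*(-1)/132 = -3*(-35/132) = 35/44)
I(-59)/R(132) = (35/44)/129 = (35/44)*(1/129) = 35/5676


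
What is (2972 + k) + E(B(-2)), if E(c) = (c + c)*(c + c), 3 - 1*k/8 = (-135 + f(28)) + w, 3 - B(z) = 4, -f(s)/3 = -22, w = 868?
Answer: -3392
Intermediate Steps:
f(s) = 66 (f(s) = -3*(-22) = 66)
B(z) = -1 (B(z) = 3 - 1*4 = 3 - 4 = -1)
k = -6368 (k = 24 - 8*((-135 + 66) + 868) = 24 - 8*(-69 + 868) = 24 - 8*799 = 24 - 6392 = -6368)
E(c) = 4*c**2 (E(c) = (2*c)*(2*c) = 4*c**2)
(2972 + k) + E(B(-2)) = (2972 - 6368) + 4*(-1)**2 = -3396 + 4*1 = -3396 + 4 = -3392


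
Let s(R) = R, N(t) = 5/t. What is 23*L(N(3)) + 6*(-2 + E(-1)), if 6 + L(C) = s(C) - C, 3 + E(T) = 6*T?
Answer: -204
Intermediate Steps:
E(T) = -3 + 6*T
L(C) = -6 (L(C) = -6 + (C - C) = -6 + 0 = -6)
23*L(N(3)) + 6*(-2 + E(-1)) = 23*(-6) + 6*(-2 + (-3 + 6*(-1))) = -138 + 6*(-2 + (-3 - 6)) = -138 + 6*(-2 - 9) = -138 + 6*(-11) = -138 - 66 = -204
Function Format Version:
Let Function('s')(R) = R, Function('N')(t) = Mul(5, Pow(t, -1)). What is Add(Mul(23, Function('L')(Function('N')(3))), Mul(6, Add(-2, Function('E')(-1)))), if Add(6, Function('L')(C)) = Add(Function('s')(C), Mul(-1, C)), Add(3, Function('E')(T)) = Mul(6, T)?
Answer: -204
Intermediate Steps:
Function('E')(T) = Add(-3, Mul(6, T))
Function('L')(C) = -6 (Function('L')(C) = Add(-6, Add(C, Mul(-1, C))) = Add(-6, 0) = -6)
Add(Mul(23, Function('L')(Function('N')(3))), Mul(6, Add(-2, Function('E')(-1)))) = Add(Mul(23, -6), Mul(6, Add(-2, Add(-3, Mul(6, -1))))) = Add(-138, Mul(6, Add(-2, Add(-3, -6)))) = Add(-138, Mul(6, Add(-2, -9))) = Add(-138, Mul(6, -11)) = Add(-138, -66) = -204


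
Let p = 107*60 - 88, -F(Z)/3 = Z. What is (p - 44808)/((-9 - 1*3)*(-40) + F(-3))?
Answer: -38476/489 ≈ -78.683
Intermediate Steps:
F(Z) = -3*Z
p = 6332 (p = 6420 - 88 = 6332)
(p - 44808)/((-9 - 1*3)*(-40) + F(-3)) = (6332 - 44808)/((-9 - 1*3)*(-40) - 3*(-3)) = -38476/((-9 - 3)*(-40) + 9) = -38476/(-12*(-40) + 9) = -38476/(480 + 9) = -38476/489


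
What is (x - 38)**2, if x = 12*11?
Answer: 8836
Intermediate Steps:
x = 132
(x - 38)**2 = (132 - 38)**2 = 94**2 = 8836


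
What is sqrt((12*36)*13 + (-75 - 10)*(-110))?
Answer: sqrt(14966) ≈ 122.34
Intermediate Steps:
sqrt((12*36)*13 + (-75 - 10)*(-110)) = sqrt(432*13 - 85*(-110)) = sqrt(5616 + 9350) = sqrt(14966)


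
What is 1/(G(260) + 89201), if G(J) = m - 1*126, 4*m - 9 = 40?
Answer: 4/356349 ≈ 1.1225e-5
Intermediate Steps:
m = 49/4 (m = 9/4 + (¼)*40 = 9/4 + 10 = 49/4 ≈ 12.250)
G(J) = -455/4 (G(J) = 49/4 - 1*126 = 49/4 - 126 = -455/4)
1/(G(260) + 89201) = 1/(-455/4 + 89201) = 1/(356349/4) = 4/356349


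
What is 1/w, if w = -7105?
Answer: -1/7105 ≈ -0.00014075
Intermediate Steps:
1/w = 1/(-7105) = -1/7105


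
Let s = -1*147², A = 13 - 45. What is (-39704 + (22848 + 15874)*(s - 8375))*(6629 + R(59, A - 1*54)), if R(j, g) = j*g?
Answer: -1805479636360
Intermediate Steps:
A = -32
R(j, g) = g*j
s = -21609 (s = -1*21609 = -21609)
(-39704 + (22848 + 15874)*(s - 8375))*(6629 + R(59, A - 1*54)) = (-39704 + (22848 + 15874)*(-21609 - 8375))*(6629 + (-32 - 1*54)*59) = (-39704 + 38722*(-29984))*(6629 + (-32 - 54)*59) = (-39704 - 1161040448)*(6629 - 86*59) = -1161080152*(6629 - 5074) = -1161080152*1555 = -1805479636360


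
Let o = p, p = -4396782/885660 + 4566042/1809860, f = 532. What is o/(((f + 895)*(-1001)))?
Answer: 19297826/11290212400159 ≈ 1.7093e-6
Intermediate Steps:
p = -250871738/102751321 (p = -4396782*1/885660 + 4566042*(1/1809860) = -732797/147610 + 175617/69610 = -250871738/102751321 ≈ -2.4415)
o = -250871738/102751321 ≈ -2.4415
o/(((f + 895)*(-1001))) = -250871738*(-1/(1001*(532 + 895)))/102751321 = -250871738/(102751321*(1427*(-1001))) = -250871738/102751321/(-1428427) = -250871738/102751321*(-1/1428427) = 19297826/11290212400159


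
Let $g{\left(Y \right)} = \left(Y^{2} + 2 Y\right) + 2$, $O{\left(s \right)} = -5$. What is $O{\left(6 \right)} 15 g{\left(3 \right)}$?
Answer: $-1275$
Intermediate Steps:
$g{\left(Y \right)} = 2 + Y^{2} + 2 Y$
$O{\left(6 \right)} 15 g{\left(3 \right)} = \left(-5\right) 15 \left(2 + 3^{2} + 2 \cdot 3\right) = - 75 \left(2 + 9 + 6\right) = \left(-75\right) 17 = -1275$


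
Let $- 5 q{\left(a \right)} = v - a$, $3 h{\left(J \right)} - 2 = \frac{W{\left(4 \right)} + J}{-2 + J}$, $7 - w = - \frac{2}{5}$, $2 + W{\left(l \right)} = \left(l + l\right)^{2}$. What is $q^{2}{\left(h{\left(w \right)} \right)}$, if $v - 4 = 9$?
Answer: $\frac{425104}{164025} \approx 2.5917$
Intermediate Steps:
$v = 13$ ($v = 4 + 9 = 13$)
$W{\left(l \right)} = -2 + 4 l^{2}$ ($W{\left(l \right)} = -2 + \left(l + l\right)^{2} = -2 + \left(2 l\right)^{2} = -2 + 4 l^{2}$)
$w = \frac{37}{5}$ ($w = 7 - - \frac{2}{5} = 7 + \frac{2}{5} = \frac{37}{5} \approx 7.4$)
$h{\left(J \right)} = \frac{2}{3} + \frac{62 + J}{3 \left(-2 + J\right)}$ ($h{\left(J \right)} = \frac{2}{3} + \frac{\left(\left(-2 + 4 \cdot 4^{2}\right) + J\right) \frac{1}{-2 + J}}{3} = \frac{2}{3} + \frac{\left(\left(-2 + 4 \cdot 16\right) + J\right) \frac{1}{-2 + J}}{3} = \frac{2}{3} + \frac{\left(\left(-2 + 64\right) + J\right) \frac{1}{-2 + J}}{3} = \frac{2}{3} + \frac{\left(62 + J\right) \frac{1}{-2 + J}}{3} = \frac{2}{3} + \frac{\frac{1}{-2 + J} \left(62 + J\right)}{3} = \frac{2}{3} + \frac{62 + J}{3 \left(-2 + J\right)}$)
$q{\left(a \right)} = - \frac{13}{5} + \frac{a}{5}$ ($q{\left(a \right)} = - \frac{13 - a}{5} = - \frac{13}{5} + \frac{a}{5}$)
$q^{2}{\left(h{\left(w \right)} \right)} = \left(- \frac{13}{5} + \frac{\frac{1}{-2 + \frac{37}{5}} \left(\frac{58}{3} + \frac{37}{5}\right)}{5}\right)^{2} = \left(- \frac{13}{5} + \frac{\frac{1}{\frac{27}{5}} \cdot \frac{401}{15}}{5}\right)^{2} = \left(- \frac{13}{5} + \frac{\frac{5}{27} \cdot \frac{401}{15}}{5}\right)^{2} = \left(- \frac{13}{5} + \frac{1}{5} \cdot \frac{401}{81}\right)^{2} = \left(- \frac{13}{5} + \frac{401}{405}\right)^{2} = \left(- \frac{652}{405}\right)^{2} = \frac{425104}{164025}$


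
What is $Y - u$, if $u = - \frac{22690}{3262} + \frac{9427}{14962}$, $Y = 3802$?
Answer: $\frac{92934658097}{24403022} \approx 3808.3$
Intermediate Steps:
$u = - \frac{154368453}{24403022}$ ($u = \left(-22690\right) \frac{1}{3262} + 9427 \cdot \frac{1}{14962} = - \frac{11345}{1631} + \frac{9427}{14962} = - \frac{154368453}{24403022} \approx -6.3258$)
$Y - u = 3802 - - \frac{154368453}{24403022} = 3802 + \frac{154368453}{24403022} = \frac{92934658097}{24403022}$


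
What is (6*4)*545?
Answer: 13080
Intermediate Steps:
(6*4)*545 = 24*545 = 13080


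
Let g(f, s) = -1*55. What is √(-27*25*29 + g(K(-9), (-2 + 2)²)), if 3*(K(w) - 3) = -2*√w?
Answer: I*√19630 ≈ 140.11*I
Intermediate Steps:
K(w) = 3 - 2*√w/3 (K(w) = 3 + (-2*√w)/3 = 3 - 2*√w/3)
g(f, s) = -55
√(-27*25*29 + g(K(-9), (-2 + 2)²)) = √(-27*25*29 - 55) = √(-675*29 - 55) = √(-19575 - 55) = √(-19630) = I*√19630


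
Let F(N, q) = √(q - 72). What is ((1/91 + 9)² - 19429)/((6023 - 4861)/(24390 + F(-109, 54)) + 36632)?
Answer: 480657447*(-√2 + 8130*I)/(16562*(-446727821*I + 54948*√2)) ≈ -0.52817 - 1.1951e-10*I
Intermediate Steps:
F(N, q) = √(-72 + q)
((1/91 + 9)² - 19429)/((6023 - 4861)/(24390 + F(-109, 54)) + 36632) = ((1/91 + 9)² - 19429)/((6023 - 4861)/(24390 + √(-72 + 54)) + 36632) = ((1/91 + 9)² - 19429)/(1162/(24390 + √(-18)) + 36632) = ((820/91)² - 19429)/(1162/(24390 + 3*I*√2) + 36632) = (672400/8281 - 19429)/(36632 + 1162/(24390 + 3*I*√2)) = -160219149/(8281*(36632 + 1162/(24390 + 3*I*√2)))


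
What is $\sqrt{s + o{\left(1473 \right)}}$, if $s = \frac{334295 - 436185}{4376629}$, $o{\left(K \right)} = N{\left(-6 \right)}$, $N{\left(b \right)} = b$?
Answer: $\frac{152 i \sqrt{4993733689}}{4376629} \approx 2.4542 i$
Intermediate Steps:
$o{\left(K \right)} = -6$
$s = - \frac{101890}{4376629}$ ($s = \left(334295 - 436185\right) \frac{1}{4376629} = \left(-101890\right) \frac{1}{4376629} = - \frac{101890}{4376629} \approx -0.02328$)
$\sqrt{s + o{\left(1473 \right)}} = \sqrt{- \frac{101890}{4376629} - 6} = \sqrt{- \frac{26361664}{4376629}} = \frac{152 i \sqrt{4993733689}}{4376629}$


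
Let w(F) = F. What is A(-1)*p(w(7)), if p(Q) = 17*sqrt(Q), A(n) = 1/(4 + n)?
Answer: 17*sqrt(7)/3 ≈ 14.993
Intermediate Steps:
A(-1)*p(w(7)) = (17*sqrt(7))/(4 - 1) = (17*sqrt(7))/3 = 17*sqrt(7)/3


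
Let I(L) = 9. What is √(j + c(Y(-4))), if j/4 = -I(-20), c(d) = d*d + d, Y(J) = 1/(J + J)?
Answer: I*√2311/8 ≈ 6.0091*I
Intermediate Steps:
Y(J) = 1/(2*J)
c(d) = d + d² (c(d) = d² + d = d + d²)
j = -36 (j = 4*(-1*9) = 4*(-9) = -36)
√(j + c(Y(-4))) = √(-36 + ((½)/(-4))*(1 + (½)/(-4))) = √(-36 + ((½)*(-¼))*(1 + (½)*(-¼))) = √(-36 - (1 - ⅛)/8) = √(-36 - ⅛*7/8) = √(-36 - 7/64) = √(-2311/64) = I*√2311/8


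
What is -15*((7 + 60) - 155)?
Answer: 1320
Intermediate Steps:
-15*((7 + 60) - 155) = -15*(67 - 155) = -15*(-88) = 1320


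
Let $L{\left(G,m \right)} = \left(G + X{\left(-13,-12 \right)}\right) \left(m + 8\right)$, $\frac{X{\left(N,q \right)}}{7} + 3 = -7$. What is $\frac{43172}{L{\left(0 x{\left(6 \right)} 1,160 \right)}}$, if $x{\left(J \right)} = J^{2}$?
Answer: $- \frac{10793}{2940} \approx -3.6711$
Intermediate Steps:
$X{\left(N,q \right)} = -70$ ($X{\left(N,q \right)} = -21 + 7 \left(-7\right) = -21 - 49 = -70$)
$L{\left(G,m \right)} = \left(-70 + G\right) \left(8 + m\right)$ ($L{\left(G,m \right)} = \left(G - 70\right) \left(m + 8\right) = \left(-70 + G\right) \left(8 + m\right)$)
$\frac{43172}{L{\left(0 x{\left(6 \right)} 1,160 \right)}} = \frac{43172}{-560 - 11200 + 8 \cdot 0 \cdot 6^{2} \cdot 1 + 0 \cdot 6^{2} \cdot 1 \cdot 160} = \frac{43172}{-560 - 11200 + 8 \cdot 0 \cdot 36 \cdot 1 + 0 \cdot 36 \cdot 1 \cdot 160} = \frac{43172}{-560 - 11200 + 8 \cdot 0 \cdot 1 + 0 \cdot 1 \cdot 160} = \frac{43172}{-560 - 11200 + 8 \cdot 0 + 0 \cdot 160} = \frac{43172}{-560 - 11200 + 0 + 0} = \frac{43172}{-11760} = 43172 \left(- \frac{1}{11760}\right) = - \frac{10793}{2940}$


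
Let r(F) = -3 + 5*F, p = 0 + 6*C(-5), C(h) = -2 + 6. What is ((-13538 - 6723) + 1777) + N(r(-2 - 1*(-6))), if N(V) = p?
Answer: -18460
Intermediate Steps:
C(h) = 4
p = 24 (p = 0 + 6*4 = 0 + 24 = 24)
N(V) = 24
((-13538 - 6723) + 1777) + N(r(-2 - 1*(-6))) = ((-13538 - 6723) + 1777) + 24 = (-20261 + 1777) + 24 = -18484 + 24 = -18460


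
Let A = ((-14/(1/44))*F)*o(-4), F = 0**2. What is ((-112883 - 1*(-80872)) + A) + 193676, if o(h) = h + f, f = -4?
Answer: 161665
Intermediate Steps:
o(h) = -4 + h (o(h) = h - 4 = -4 + h)
F = 0
A = 0 (A = (-14/(1/44)*0)*(-4 - 4) = (-14/1/44*0)*(-8) = (-14*44*0)*(-8) = -616*0*(-8) = 0*(-8) = 0)
((-112883 - 1*(-80872)) + A) + 193676 = ((-112883 - 1*(-80872)) + 0) + 193676 = ((-112883 + 80872) + 0) + 193676 = (-32011 + 0) + 193676 = -32011 + 193676 = 161665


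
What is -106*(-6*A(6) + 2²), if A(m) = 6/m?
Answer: 212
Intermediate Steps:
-106*(-6*A(6) + 2²) = -106*(-36/6 + 2²) = -106*(-36/6 + 4) = -106*(-6*1 + 4) = -106*(-6 + 4) = -106*(-2) = 212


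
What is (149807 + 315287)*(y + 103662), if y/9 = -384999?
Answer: -1563333949926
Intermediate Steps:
y = -3464991 (y = 9*(-384999) = -3464991)
(149807 + 315287)*(y + 103662) = (149807 + 315287)*(-3464991 + 103662) = 465094*(-3361329) = -1563333949926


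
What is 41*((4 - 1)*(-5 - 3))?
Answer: -984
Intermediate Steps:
41*((4 - 1)*(-5 - 3)) = 41*(3*(-8)) = 41*(-24) = -984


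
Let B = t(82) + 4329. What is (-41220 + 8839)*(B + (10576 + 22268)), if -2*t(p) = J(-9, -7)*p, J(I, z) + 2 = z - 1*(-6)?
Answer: -1207681776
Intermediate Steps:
J(I, z) = 4 + z (J(I, z) = -2 + (z - 1*(-6)) = -2 + (z + 6) = -2 + (6 + z) = 4 + z)
t(p) = 3*p/2 (t(p) = -(4 - 7)*p/2 = -(-3)*p/2 = 3*p/2)
B = 4452 (B = (3/2)*82 + 4329 = 123 + 4329 = 4452)
(-41220 + 8839)*(B + (10576 + 22268)) = (-41220 + 8839)*(4452 + (10576 + 22268)) = -32381*(4452 + 32844) = -32381*37296 = -1207681776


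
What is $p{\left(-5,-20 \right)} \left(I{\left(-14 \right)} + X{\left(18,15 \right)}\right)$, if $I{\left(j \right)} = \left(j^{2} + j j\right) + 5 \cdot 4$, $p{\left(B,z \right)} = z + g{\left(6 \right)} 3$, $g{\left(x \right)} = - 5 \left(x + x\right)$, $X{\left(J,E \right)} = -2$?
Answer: $-82000$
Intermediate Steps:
$g{\left(x \right)} = - 10 x$ ($g{\left(x \right)} = - 5 \cdot 2 x = - 10 x$)
$p{\left(B,z \right)} = -180 + z$ ($p{\left(B,z \right)} = z + \left(-10\right) 6 \cdot 3 = z - 180 = -180 + z$)
$I{\left(j \right)} = 20 + 2 j^{2}$ ($I{\left(j \right)} = \left(j^{2} + j^{2}\right) + 20 = 2 j^{2} + 20 = 20 + 2 j^{2}$)
$p{\left(-5,-20 \right)} \left(I{\left(-14 \right)} + X{\left(18,15 \right)}\right) = \left(-180 - 20\right) \left(\left(20 + 2 \left(-14\right)^{2}\right) - 2\right) = - 200 \left(\left(20 + 2 \cdot 196\right) - 2\right) = - 200 \left(\left(20 + 392\right) - 2\right) = - 200 \left(412 - 2\right) = \left(-200\right) 410 = -82000$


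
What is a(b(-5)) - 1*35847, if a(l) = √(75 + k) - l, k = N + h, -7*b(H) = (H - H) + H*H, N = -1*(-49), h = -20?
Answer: -250904/7 + 2*√26 ≈ -35833.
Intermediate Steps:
N = 49
b(H) = -H²/7 (b(H) = -((H - H) + H*H)/7 = -(0 + H²)/7 = -H²/7)
k = 29 (k = 49 - 20 = 29)
a(l) = -l + 2*√26 (a(l) = √(75 + 29) - l = √104 - l = 2*√26 - l = -l + 2*√26)
a(b(-5)) - 1*35847 = (-(-1)*(-5)²/7 + 2*√26) - 1*35847 = (-(-1)*25/7 + 2*√26) - 35847 = (-1*(-25/7) + 2*√26) - 35847 = (25/7 + 2*√26) - 35847 = -250904/7 + 2*√26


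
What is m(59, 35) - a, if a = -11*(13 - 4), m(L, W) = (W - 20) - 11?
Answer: 103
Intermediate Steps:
m(L, W) = -31 + W (m(L, W) = (-20 + W) - 11 = -31 + W)
a = -99 (a = -11*9 = -99)
m(59, 35) - a = (-31 + 35) - 1*(-99) = 4 + 99 = 103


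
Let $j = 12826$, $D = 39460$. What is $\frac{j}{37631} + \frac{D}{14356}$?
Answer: $\frac{3448449}{1116179} \approx 3.0895$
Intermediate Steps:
$\frac{j}{37631} + \frac{D}{14356} = \frac{12826}{37631} + \frac{39460}{14356} = 12826 \cdot \frac{1}{37631} + 39460 \cdot \frac{1}{14356} = \frac{106}{311} + \frac{9865}{3589} = \frac{3448449}{1116179}$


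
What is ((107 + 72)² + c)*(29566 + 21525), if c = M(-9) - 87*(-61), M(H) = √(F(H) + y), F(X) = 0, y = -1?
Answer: 1908146668 + 51091*I ≈ 1.9081e+9 + 51091.0*I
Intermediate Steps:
M(H) = I (M(H) = √(0 - 1) = √(-1) = I)
c = 5307 + I (c = I - 87*(-61) = I + 5307 = 5307 + I ≈ 5307.0 + 1.0*I)
((107 + 72)² + c)*(29566 + 21525) = ((107 + 72)² + (5307 + I))*(29566 + 21525) = (179² + (5307 + I))*51091 = (32041 + (5307 + I))*51091 = (37348 + I)*51091 = 1908146668 + 51091*I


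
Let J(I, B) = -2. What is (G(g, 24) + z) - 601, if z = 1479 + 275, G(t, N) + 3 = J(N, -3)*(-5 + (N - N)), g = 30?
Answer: 1160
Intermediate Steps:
G(t, N) = 7 (G(t, N) = -3 - 2*(-5 + (N - N)) = -3 - 2*(-5 + 0) = -3 - 2*(-5) = -3 + 10 = 7)
z = 1754
(G(g, 24) + z) - 601 = (7 + 1754) - 601 = 1761 - 601 = 1160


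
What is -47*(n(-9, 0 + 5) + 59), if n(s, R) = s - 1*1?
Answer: -2303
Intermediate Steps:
n(s, R) = -1 + s (n(s, R) = s - 1 = -1 + s)
-47*(n(-9, 0 + 5) + 59) = -47*((-1 - 9) + 59) = -47*(-10 + 59) = -47*49 = -2303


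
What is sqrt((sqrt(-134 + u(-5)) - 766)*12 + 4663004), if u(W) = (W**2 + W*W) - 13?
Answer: 2*sqrt(1163453 + 3*I*sqrt(97)) ≈ 2157.3 + 0.027393*I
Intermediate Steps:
u(W) = -13 + 2*W**2 (u(W) = (W**2 + W**2) - 13 = 2*W**2 - 13 = -13 + 2*W**2)
sqrt((sqrt(-134 + u(-5)) - 766)*12 + 4663004) = sqrt((sqrt(-134 + (-13 + 2*(-5)**2)) - 766)*12 + 4663004) = sqrt((sqrt(-134 + (-13 + 2*25)) - 766)*12 + 4663004) = sqrt((sqrt(-134 + (-13 + 50)) - 766)*12 + 4663004) = sqrt((sqrt(-134 + 37) - 766)*12 + 4663004) = sqrt((sqrt(-97) - 766)*12 + 4663004) = sqrt((I*sqrt(97) - 766)*12 + 4663004) = sqrt((-766 + I*sqrt(97))*12 + 4663004) = sqrt((-9192 + 12*I*sqrt(97)) + 4663004) = sqrt(4653812 + 12*I*sqrt(97))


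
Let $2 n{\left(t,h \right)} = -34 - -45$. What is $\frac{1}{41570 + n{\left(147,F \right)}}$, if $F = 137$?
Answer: $\frac{2}{83151} \approx 2.4053 \cdot 10^{-5}$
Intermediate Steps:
$n{\left(t,h \right)} = \frac{11}{2}$ ($n{\left(t,h \right)} = \frac{-34 - -45}{2} = \frac{-34 + 45}{2} = \frac{1}{2} \cdot 11 = \frac{11}{2}$)
$\frac{1}{41570 + n{\left(147,F \right)}} = \frac{1}{41570 + \frac{11}{2}} = \frac{1}{\frac{83151}{2}} = \frac{2}{83151}$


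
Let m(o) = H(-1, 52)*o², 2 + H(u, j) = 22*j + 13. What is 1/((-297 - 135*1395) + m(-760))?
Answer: 1/666939378 ≈ 1.4994e-9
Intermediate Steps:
H(u, j) = 11 + 22*j (H(u, j) = -2 + (22*j + 13) = -2 + (13 + 22*j) = 11 + 22*j)
m(o) = 1155*o² (m(o) = (11 + 22*52)*o² = (11 + 1144)*o² = 1155*o²)
1/((-297 - 135*1395) + m(-760)) = 1/((-297 - 135*1395) + 1155*(-760)²) = 1/((-297 - 188325) + 1155*577600) = 1/(-188622 + 667128000) = 1/666939378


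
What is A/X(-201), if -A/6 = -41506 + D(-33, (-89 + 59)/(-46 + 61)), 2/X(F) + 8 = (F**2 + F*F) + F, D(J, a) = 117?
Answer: 10006991031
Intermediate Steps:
X(F) = 2/(-8 + F + 2*F**2) (X(F) = 2/(-8 + ((F**2 + F*F) + F)) = 2/(-8 + ((F**2 + F**2) + F)) = 2/(-8 + (2*F**2 + F)) = 2/(-8 + (F + 2*F**2)) = 2/(-8 + F + 2*F**2))
A = 248334 (A = -6*(-41506 + 117) = -6*(-41389) = 248334)
A/X(-201) = 248334/((2/(-8 - 201 + 2*(-201)**2))) = 248334/((2/(-8 - 201 + 2*40401))) = 248334/((2/(-8 - 201 + 80802))) = 248334/((2/80593)) = 248334/((2*(1/80593))) = 248334/(2/80593) = 248334*(80593/2) = 10006991031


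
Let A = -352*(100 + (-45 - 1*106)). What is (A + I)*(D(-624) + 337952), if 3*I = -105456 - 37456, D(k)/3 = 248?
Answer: -30162910976/3 ≈ -1.0054e+10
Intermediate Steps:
D(k) = 744 (D(k) = 3*248 = 744)
A = 17952 (A = -352*(100 + (-45 - 106)) = -352*(100 - 151) = -352*(-51) = 17952)
I = -142912/3 (I = (-105456 - 37456)/3 = (⅓)*(-142912) = -142912/3 ≈ -47637.)
(A + I)*(D(-624) + 337952) = (17952 - 142912/3)*(744 + 337952) = -89056/3*338696 = -30162910976/3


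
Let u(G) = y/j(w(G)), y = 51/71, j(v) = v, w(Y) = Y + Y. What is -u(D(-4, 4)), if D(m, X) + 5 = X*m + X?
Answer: 3/142 ≈ 0.021127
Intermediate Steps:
w(Y) = 2*Y
y = 51/71 (y = 51*(1/71) = 51/71 ≈ 0.71831)
D(m, X) = -5 + X + X*m (D(m, X) = -5 + (X*m + X) = -5 + (X + X*m) = -5 + X + X*m)
u(G) = 51/(142*G) (u(G) = 51/(71*((2*G))) = 51*(1/(2*G))/71 = 51/(142*G))
-u(D(-4, 4)) = -51/(142*(-5 + 4 + 4*(-4))) = -51/(142*(-5 + 4 - 16)) = -51/(142*(-17)) = -51*(-1)/(142*17) = -1*(-3/142) = 3/142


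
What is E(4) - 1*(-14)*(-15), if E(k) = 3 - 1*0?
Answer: -207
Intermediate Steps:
E(k) = 3 (E(k) = 3 + 0 = 3)
E(4) - 1*(-14)*(-15) = 3 - 1*(-14)*(-15) = 3 + 14*(-15) = 3 - 210 = -207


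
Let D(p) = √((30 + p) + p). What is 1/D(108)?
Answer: √246/246 ≈ 0.063758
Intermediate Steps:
D(p) = √(30 + 2*p)
1/D(108) = 1/(√(30 + 2*108)) = 1/(√(30 + 216)) = 1/(√246) = √246/246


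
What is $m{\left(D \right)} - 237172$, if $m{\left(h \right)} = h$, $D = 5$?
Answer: $-237167$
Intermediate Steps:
$m{\left(D \right)} - 237172 = 5 - 237172 = -237167$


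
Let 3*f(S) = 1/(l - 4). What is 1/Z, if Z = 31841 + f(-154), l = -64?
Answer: 204/6495563 ≈ 3.1406e-5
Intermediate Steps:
f(S) = -1/204 (f(S) = 1/(3*(-64 - 4)) = (⅓)/(-68) = (⅓)*(-1/68) = -1/204)
Z = 6495563/204 (Z = 31841 - 1/204 = 6495563/204 ≈ 31841.)
1/Z = 1/(6495563/204) = 204/6495563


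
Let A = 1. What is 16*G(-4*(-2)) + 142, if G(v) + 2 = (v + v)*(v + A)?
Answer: 2414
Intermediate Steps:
G(v) = -2 + 2*v*(1 + v) (G(v) = -2 + (v + v)*(v + 1) = -2 + (2*v)*(1 + v) = -2 + 2*v*(1 + v))
16*G(-4*(-2)) + 142 = 16*(-2 + 2*(-4*(-2)) + 2*(-4*(-2))²) + 142 = 16*(-2 + 2*8 + 2*8²) + 142 = 16*(-2 + 16 + 2*64) + 142 = 16*(-2 + 16 + 128) + 142 = 16*142 + 142 = 2272 + 142 = 2414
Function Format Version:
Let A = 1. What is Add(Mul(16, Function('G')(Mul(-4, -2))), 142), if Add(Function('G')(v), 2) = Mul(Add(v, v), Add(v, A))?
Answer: 2414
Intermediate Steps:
Function('G')(v) = Add(-2, Mul(2, v, Add(1, v))) (Function('G')(v) = Add(-2, Mul(Add(v, v), Add(v, 1))) = Add(-2, Mul(Mul(2, v), Add(1, v))) = Add(-2, Mul(2, v, Add(1, v))))
Add(Mul(16, Function('G')(Mul(-4, -2))), 142) = Add(Mul(16, Add(-2, Mul(2, Mul(-4, -2)), Mul(2, Pow(Mul(-4, -2), 2)))), 142) = Add(Mul(16, Add(-2, Mul(2, 8), Mul(2, Pow(8, 2)))), 142) = Add(Mul(16, Add(-2, 16, Mul(2, 64))), 142) = Add(Mul(16, Add(-2, 16, 128)), 142) = Add(Mul(16, 142), 142) = Add(2272, 142) = 2414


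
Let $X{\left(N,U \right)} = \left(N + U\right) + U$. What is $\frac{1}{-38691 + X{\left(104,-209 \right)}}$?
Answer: $- \frac{1}{39005} \approx -2.5638 \cdot 10^{-5}$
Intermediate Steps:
$X{\left(N,U \right)} = N + 2 U$
$\frac{1}{-38691 + X{\left(104,-209 \right)}} = \frac{1}{-38691 + \left(104 + 2 \left(-209\right)\right)} = \frac{1}{-38691 + \left(104 - 418\right)} = \frac{1}{-38691 - 314} = \frac{1}{-39005} = - \frac{1}{39005}$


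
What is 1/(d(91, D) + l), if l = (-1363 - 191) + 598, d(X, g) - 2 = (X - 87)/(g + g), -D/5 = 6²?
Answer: -90/85861 ≈ -0.0010482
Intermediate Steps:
D = -180 (D = -5*6² = -5*36 = -180)
d(X, g) = 2 + (-87 + X)/(2*g) (d(X, g) = 2 + (X - 87)/(g + g) = 2 + (-87 + X)/((2*g)) = 2 + (-87 + X)*(1/(2*g)) = 2 + (-87 + X)/(2*g))
l = -956 (l = -1554 + 598 = -956)
1/(d(91, D) + l) = 1/((½)*(-87 + 91 + 4*(-180))/(-180) - 956) = 1/((½)*(-1/180)*(-87 + 91 - 720) - 956) = 1/((½)*(-1/180)*(-716) - 956) = 1/(179/90 - 956) = 1/(-85861/90) = -90/85861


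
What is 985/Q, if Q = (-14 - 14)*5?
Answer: -197/28 ≈ -7.0357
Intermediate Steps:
Q = -140 (Q = -28*5 = -140)
985/Q = 985/(-140) = 985*(-1/140) = -197/28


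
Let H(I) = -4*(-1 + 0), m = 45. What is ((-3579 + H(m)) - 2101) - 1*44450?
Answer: -50126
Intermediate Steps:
H(I) = 4 (H(I) = -4*(-1) = 4)
((-3579 + H(m)) - 2101) - 1*44450 = ((-3579 + 4) - 2101) - 1*44450 = (-3575 - 2101) - 44450 = -5676 - 44450 = -50126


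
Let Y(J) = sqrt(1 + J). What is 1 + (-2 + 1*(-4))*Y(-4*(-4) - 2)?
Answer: 1 - 6*sqrt(15) ≈ -22.238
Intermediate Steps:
1 + (-2 + 1*(-4))*Y(-4*(-4) - 2) = 1 + (-2 + 1*(-4))*sqrt(1 + (-4*(-4) - 2)) = 1 + (-2 - 4)*sqrt(1 + (16 - 2)) = 1 - 6*sqrt(1 + 14) = 1 - 6*sqrt(15)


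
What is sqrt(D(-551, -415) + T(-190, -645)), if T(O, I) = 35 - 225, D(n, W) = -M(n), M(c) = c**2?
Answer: I*sqrt(303791) ≈ 551.17*I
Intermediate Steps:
D(n, W) = -n**2
T(O, I) = -190
sqrt(D(-551, -415) + T(-190, -645)) = sqrt(-1*(-551)**2 - 190) = sqrt(-1*303601 - 190) = sqrt(-303601 - 190) = sqrt(-303791) = I*sqrt(303791)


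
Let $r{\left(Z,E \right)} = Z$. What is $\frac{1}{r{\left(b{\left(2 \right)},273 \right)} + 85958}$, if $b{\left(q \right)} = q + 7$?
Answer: $\frac{1}{85967} \approx 1.1632 \cdot 10^{-5}$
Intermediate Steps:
$b{\left(q \right)} = 7 + q$
$\frac{1}{r{\left(b{\left(2 \right)},273 \right)} + 85958} = \frac{1}{\left(7 + 2\right) + 85958} = \frac{1}{9 + 85958} = \frac{1}{85967}$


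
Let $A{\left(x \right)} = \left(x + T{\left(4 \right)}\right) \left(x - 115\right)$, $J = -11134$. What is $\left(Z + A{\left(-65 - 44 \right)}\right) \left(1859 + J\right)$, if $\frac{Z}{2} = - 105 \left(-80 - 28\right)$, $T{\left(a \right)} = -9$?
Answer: $-455513800$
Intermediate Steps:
$Z = 22680$ ($Z = 2 \left(- 105 \left(-80 - 28\right)\right) = 2 \left(\left(-105\right) \left(-108\right)\right) = 2 \cdot 11340 = 22680$)
$A{\left(x \right)} = \left(-115 + x\right) \left(-9 + x\right)$ ($A{\left(x \right)} = \left(x - 9\right) \left(x - 115\right) = \left(-9 + x\right) \left(-115 + x\right) = \left(-115 + x\right) \left(-9 + x\right)$)
$\left(Z + A{\left(-65 - 44 \right)}\right) \left(1859 + J\right) = \left(22680 + \left(1035 + \left(-65 - 44\right)^{2} - 124 \left(-65 - 44\right)\right)\right) \left(1859 - 11134\right) = \left(22680 + \left(1035 + \left(-109\right)^{2} - -13516\right)\right) \left(-9275\right) = \left(22680 + \left(1035 + 11881 + 13516\right)\right) \left(-9275\right) = \left(22680 + 26432\right) \left(-9275\right) = 49112 \left(-9275\right) = -455513800$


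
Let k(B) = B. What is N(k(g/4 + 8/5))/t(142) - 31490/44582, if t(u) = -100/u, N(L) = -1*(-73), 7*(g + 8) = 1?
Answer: -116321503/1114550 ≈ -104.37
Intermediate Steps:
g = -55/7 (g = -8 + (⅐)*1 = -8 + ⅐ = -55/7 ≈ -7.8571)
N(L) = 73
N(k(g/4 + 8/5))/t(142) - 31490/44582 = 73/((-100/142)) - 31490/44582 = 73/((-100*1/142)) - 31490*1/44582 = 73/(-50/71) - 15745/22291 = 73*(-71/50) - 15745/22291 = -5183/50 - 15745/22291 = -116321503/1114550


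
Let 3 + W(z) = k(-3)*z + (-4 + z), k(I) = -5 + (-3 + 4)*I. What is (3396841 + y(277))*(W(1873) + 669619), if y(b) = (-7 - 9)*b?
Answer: 2227119900909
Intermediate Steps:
k(I) = -5 + I (k(I) = -5 + 1*I = -5 + I)
y(b) = -16*b
W(z) = -7 - 7*z (W(z) = -3 + ((-5 - 3)*z + (-4 + z)) = -3 + (-8*z + (-4 + z)) = -3 + (-4 - 7*z) = -7 - 7*z)
(3396841 + y(277))*(W(1873) + 669619) = (3396841 - 16*277)*((-7 - 7*1873) + 669619) = (3396841 - 4432)*((-7 - 13111) + 669619) = 3392409*(-13118 + 669619) = 3392409*656501 = 2227119900909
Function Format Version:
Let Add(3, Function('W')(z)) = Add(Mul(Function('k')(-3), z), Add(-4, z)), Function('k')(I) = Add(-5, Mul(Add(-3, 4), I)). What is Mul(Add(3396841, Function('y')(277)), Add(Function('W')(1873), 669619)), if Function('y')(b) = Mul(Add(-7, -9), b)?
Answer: 2227119900909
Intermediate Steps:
Function('k')(I) = Add(-5, I) (Function('k')(I) = Add(-5, Mul(1, I)) = Add(-5, I))
Function('y')(b) = Mul(-16, b)
Function('W')(z) = Add(-7, Mul(-7, z)) (Function('W')(z) = Add(-3, Add(Mul(Add(-5, -3), z), Add(-4, z))) = Add(-3, Add(Mul(-8, z), Add(-4, z))) = Add(-3, Add(-4, Mul(-7, z))) = Add(-7, Mul(-7, z)))
Mul(Add(3396841, Function('y')(277)), Add(Function('W')(1873), 669619)) = Mul(Add(3396841, Mul(-16, 277)), Add(Add(-7, Mul(-7, 1873)), 669619)) = Mul(Add(3396841, -4432), Add(Add(-7, -13111), 669619)) = Mul(3392409, Add(-13118, 669619)) = Mul(3392409, 656501) = 2227119900909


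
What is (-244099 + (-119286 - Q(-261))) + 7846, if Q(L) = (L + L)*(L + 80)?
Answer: -450021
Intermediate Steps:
Q(L) = 2*L*(80 + L) (Q(L) = (2*L)*(80 + L) = 2*L*(80 + L))
(-244099 + (-119286 - Q(-261))) + 7846 = (-244099 + (-119286 - 2*(-261)*(80 - 261))) + 7846 = (-244099 + (-119286 - 2*(-261)*(-181))) + 7846 = (-244099 + (-119286 - 1*94482)) + 7846 = (-244099 + (-119286 - 94482)) + 7846 = (-244099 - 213768) + 7846 = -457867 + 7846 = -450021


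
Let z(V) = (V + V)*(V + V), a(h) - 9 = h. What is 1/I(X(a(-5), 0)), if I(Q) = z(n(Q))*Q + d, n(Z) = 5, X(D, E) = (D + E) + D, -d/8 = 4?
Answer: 1/768 ≈ 0.0013021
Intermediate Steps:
d = -32 (d = -8*4 = -32)
a(h) = 9 + h
X(D, E) = E + 2*D
z(V) = 4*V**2 (z(V) = (2*V)*(2*V) = 4*V**2)
I(Q) = -32 + 100*Q (I(Q) = (4*5**2)*Q - 32 = (4*25)*Q - 32 = 100*Q - 32 = -32 + 100*Q)
1/I(X(a(-5), 0)) = 1/(-32 + 100*(0 + 2*(9 - 5))) = 1/(-32 + 100*(0 + 2*4)) = 1/(-32 + 100*(0 + 8)) = 1/(-32 + 100*8) = 1/(-32 + 800) = 1/768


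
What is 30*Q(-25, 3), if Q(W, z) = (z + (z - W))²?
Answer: 28830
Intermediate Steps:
Q(W, z) = (-W + 2*z)²
30*Q(-25, 3) = 30*(-25 - 2*3)² = 30*(-25 - 6)² = 30*(-31)² = 30*961 = 28830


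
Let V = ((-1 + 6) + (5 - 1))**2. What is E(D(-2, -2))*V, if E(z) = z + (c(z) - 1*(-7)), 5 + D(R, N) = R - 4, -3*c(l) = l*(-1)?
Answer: -621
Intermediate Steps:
c(l) = l/3 (c(l) = -l*(-1)/3 = -(-1)*l/3 = l/3)
D(R, N) = -9 + R (D(R, N) = -5 + (R - 4) = -5 + (-4 + R) = -9 + R)
E(z) = 7 + 4*z/3 (E(z) = z + (z/3 - 1*(-7)) = z + (z/3 + 7) = z + (7 + z/3) = 7 + 4*z/3)
V = 81 (V = (5 + 4)**2 = 9**2 = 81)
E(D(-2, -2))*V = (7 + 4*(-9 - 2)/3)*81 = (7 + (4/3)*(-11))*81 = (7 - 44/3)*81 = -23/3*81 = -621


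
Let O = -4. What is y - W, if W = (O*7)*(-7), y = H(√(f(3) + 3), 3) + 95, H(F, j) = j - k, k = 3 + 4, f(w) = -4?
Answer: -105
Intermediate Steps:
k = 7
H(F, j) = -7 + j (H(F, j) = j - 1*7 = j - 7 = -7 + j)
y = 91 (y = (-7 + 3) + 95 = -4 + 95 = 91)
W = 196 (W = -4*7*(-7) = -28*(-7) = 196)
y - W = 91 - 1*196 = 91 - 196 = -105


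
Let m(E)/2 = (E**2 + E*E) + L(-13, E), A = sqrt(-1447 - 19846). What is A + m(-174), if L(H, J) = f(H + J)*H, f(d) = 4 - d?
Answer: 116138 + I*sqrt(21293) ≈ 1.1614e+5 + 145.92*I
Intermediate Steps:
L(H, J) = H*(4 - H - J) (L(H, J) = (4 - (H + J))*H = (4 + (-H - J))*H = (4 - H - J)*H = H*(4 - H - J))
A = I*sqrt(21293) (A = sqrt(-21293) = I*sqrt(21293) ≈ 145.92*I)
m(E) = -442 + 4*E**2 + 26*E (m(E) = 2*((E**2 + E*E) - 13*(4 - 1*(-13) - E)) = 2*((E**2 + E**2) - 13*(4 + 13 - E)) = 2*(2*E**2 - 13*(17 - E)) = 2*(2*E**2 + (-221 + 13*E)) = 2*(-221 + 2*E**2 + 13*E) = -442 + 4*E**2 + 26*E)
A + m(-174) = I*sqrt(21293) + (-442 + 4*(-174)**2 + 26*(-174)) = I*sqrt(21293) + (-442 + 4*30276 - 4524) = I*sqrt(21293) + (-442 + 121104 - 4524) = I*sqrt(21293) + 116138 = 116138 + I*sqrt(21293)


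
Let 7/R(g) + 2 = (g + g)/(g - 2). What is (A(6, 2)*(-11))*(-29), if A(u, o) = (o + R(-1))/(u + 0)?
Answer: -4147/24 ≈ -172.79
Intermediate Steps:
R(g) = 7/(-2 + 2*g/(-2 + g)) (R(g) = 7/(-2 + (g + g)/(g - 2)) = 7/(-2 + (2*g)/(-2 + g)) = 7/(-2 + 2*g/(-2 + g)))
A(u, o) = (-21/4 + o)/u (A(u, o) = (o + (-7/2 + (7/4)*(-1)))/(u + 0) = (o + (-7/2 - 7/4))/u = (o - 21/4)/u = (-21/4 + o)/u)
(A(6, 2)*(-11))*(-29) = (((-21/4 + 2)/6)*(-11))*(-29) = (((⅙)*(-13/4))*(-11))*(-29) = -13/24*(-11)*(-29) = (143/24)*(-29) = -4147/24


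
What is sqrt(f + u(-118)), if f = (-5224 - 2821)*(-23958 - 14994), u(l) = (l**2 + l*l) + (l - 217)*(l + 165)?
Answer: sqrt(313380943) ≈ 17703.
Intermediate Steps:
u(l) = 2*l**2 + (-217 + l)*(165 + l) (u(l) = (l**2 + l**2) + (-217 + l)*(165 + l) = 2*l**2 + (-217 + l)*(165 + l))
f = 313368840 (f = -8045*(-38952) = 313368840)
sqrt(f + u(-118)) = sqrt(313368840 + (-35805 - 52*(-118) + 3*(-118)**2)) = sqrt(313368840 + (-35805 + 6136 + 3*13924)) = sqrt(313368840 + (-35805 + 6136 + 41772)) = sqrt(313368840 + 12103) = sqrt(313380943)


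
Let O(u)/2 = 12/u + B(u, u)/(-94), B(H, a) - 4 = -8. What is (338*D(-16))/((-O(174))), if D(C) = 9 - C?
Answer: -5758675/152 ≈ -37886.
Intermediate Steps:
B(H, a) = -4 (B(H, a) = 4 - 8 = -4)
O(u) = 4/47 + 24/u (O(u) = 2*(12/u - 4/(-94)) = 2*(12/u - 4*(-1/94)) = 2*(12/u + 2/47) = 2*(2/47 + 12/u) = 4/47 + 24/u)
(338*D(-16))/((-O(174))) = (338*(9 - 1*(-16)))/((-(4/47 + 24/174))) = (338*(9 + 16))/((-(4/47 + 24*(1/174)))) = (338*25)/((-(4/47 + 4/29))) = 8450/((-1*304/1363)) = 8450/(-304/1363) = 8450*(-1363/304) = -5758675/152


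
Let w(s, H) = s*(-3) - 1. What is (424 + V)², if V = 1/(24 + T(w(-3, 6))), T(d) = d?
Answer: 184117761/1024 ≈ 1.7980e+5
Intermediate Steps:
w(s, H) = -1 - 3*s (w(s, H) = -3*s - 1 = -1 - 3*s)
V = 1/32 (V = 1/(24 + (-1 - 3*(-3))) = 1/(24 + (-1 + 9)) = 1/(24 + 8) = 1/32 ≈ 0.031250)
(424 + V)² = (424 + 1/32)² = (13569/32)² = 184117761/1024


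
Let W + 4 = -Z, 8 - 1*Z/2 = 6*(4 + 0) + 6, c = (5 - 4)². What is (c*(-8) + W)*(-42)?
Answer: -1344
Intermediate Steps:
c = 1 (c = 1² = 1)
Z = -44 (Z = 16 - 2*(6*(4 + 0) + 6) = 16 - 2*(6*4 + 6) = 16 - 2*(24 + 6) = 16 - 2*30 = 16 - 60 = -44)
W = 40 (W = -4 - 1*(-44) = -4 + 44 = 40)
(c*(-8) + W)*(-42) = (1*(-8) + 40)*(-42) = (-8 + 40)*(-42) = 32*(-42) = -1344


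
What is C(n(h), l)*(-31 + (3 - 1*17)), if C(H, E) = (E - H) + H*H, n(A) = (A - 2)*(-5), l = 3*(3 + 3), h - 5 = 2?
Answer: -30060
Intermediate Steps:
h = 7 (h = 5 + 2 = 7)
l = 18 (l = 3*6 = 18)
n(A) = 10 - 5*A (n(A) = (-2 + A)*(-5) = 10 - 5*A)
C(H, E) = E + H² - H (C(H, E) = (E - H) + H² = E + H² - H)
C(n(h), l)*(-31 + (3 - 1*17)) = (18 + (10 - 5*7)² - (10 - 5*7))*(-31 + (3 - 1*17)) = (18 + (10 - 35)² - (10 - 35))*(-31 + (3 - 17)) = (18 + (-25)² - 1*(-25))*(-31 - 14) = (18 + 625 + 25)*(-45) = 668*(-45) = -30060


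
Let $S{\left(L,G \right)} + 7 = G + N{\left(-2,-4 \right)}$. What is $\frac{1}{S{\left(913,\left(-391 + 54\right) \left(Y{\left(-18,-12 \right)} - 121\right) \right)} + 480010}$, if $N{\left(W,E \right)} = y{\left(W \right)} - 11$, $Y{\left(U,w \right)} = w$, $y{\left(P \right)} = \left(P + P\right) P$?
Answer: $\frac{1}{524821} \approx 1.9054 \cdot 10^{-6}$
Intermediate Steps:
$y{\left(P \right)} = 2 P^{2}$ ($y{\left(P \right)} = 2 P P = 2 P^{2}$)
$N{\left(W,E \right)} = -11 + 2 W^{2}$ ($N{\left(W,E \right)} = 2 W^{2} - 11 = -11 + 2 W^{2}$)
$S{\left(L,G \right)} = -10 + G$ ($S{\left(L,G \right)} = -7 - \left(11 - 8 - G\right) = -7 + \left(G + \left(-11 + 2 \cdot 4\right)\right) = -7 + \left(G + \left(-11 + 8\right)\right) = -7 + \left(G - 3\right) = -7 + \left(-3 + G\right) = -10 + G$)
$\frac{1}{S{\left(913,\left(-391 + 54\right) \left(Y{\left(-18,-12 \right)} - 121\right) \right)} + 480010} = \frac{1}{\left(-10 + \left(-391 + 54\right) \left(-12 - 121\right)\right) + 480010} = \frac{1}{\left(-10 - -44821\right) + 480010} = \frac{1}{\left(-10 + 44821\right) + 480010} = \frac{1}{44811 + 480010} = \frac{1}{524821}$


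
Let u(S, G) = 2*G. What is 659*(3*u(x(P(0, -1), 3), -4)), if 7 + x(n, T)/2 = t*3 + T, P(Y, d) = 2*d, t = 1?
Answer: -15816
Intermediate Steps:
x(n, T) = -8 + 2*T (x(n, T) = -14 + 2*(1*3 + T) = -14 + 2*(3 + T) = -14 + (6 + 2*T) = -8 + 2*T)
659*(3*u(x(P(0, -1), 3), -4)) = 659*(3*(2*(-4))) = 659*(3*(-8)) = 659*(-24) = -15816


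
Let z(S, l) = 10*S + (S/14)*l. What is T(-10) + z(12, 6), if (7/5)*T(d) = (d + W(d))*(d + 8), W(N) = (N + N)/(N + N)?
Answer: 138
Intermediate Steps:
W(N) = 1 (W(N) = (2*N)/((2*N)) = (2*N)*(1/(2*N)) = 1)
z(S, l) = 10*S + S*l/14 (z(S, l) = 10*S + (S*(1/14))*l = 10*S + (S/14)*l = 10*S + S*l/14)
T(d) = 5*(1 + d)*(8 + d)/7 (T(d) = 5*((d + 1)*(d + 8))/7 = 5*((1 + d)*(8 + d))/7 = 5*(1 + d)*(8 + d)/7)
T(-10) + z(12, 6) = (40/7 + (5/7)*(-10)² + (45/7)*(-10)) + (1/14)*12*(140 + 6) = (40/7 + (5/7)*100 - 450/7) + (1/14)*12*146 = (40/7 + 500/7 - 450/7) + 876/7 = 90/7 + 876/7 = 138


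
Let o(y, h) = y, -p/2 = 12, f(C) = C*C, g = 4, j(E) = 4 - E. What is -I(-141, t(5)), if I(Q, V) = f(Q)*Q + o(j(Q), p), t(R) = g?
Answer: 2803076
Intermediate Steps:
t(R) = 4
f(C) = C²
p = -24 (p = -2*12 = -24)
I(Q, V) = 4 + Q³ - Q (I(Q, V) = Q²*Q + (4 - Q) = Q³ + (4 - Q) = 4 + Q³ - Q)
-I(-141, t(5)) = -(4 + (-141)³ - 1*(-141)) = -(4 - 2803221 + 141) = -1*(-2803076) = 2803076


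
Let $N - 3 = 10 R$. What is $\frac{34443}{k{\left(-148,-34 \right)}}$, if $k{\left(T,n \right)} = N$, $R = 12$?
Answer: $\frac{11481}{41} \approx 280.02$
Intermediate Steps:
$N = 123$ ($N = 3 + 10 \cdot 12 = 3 + 120 = 123$)
$k{\left(T,n \right)} = 123$
$\frac{34443}{k{\left(-148,-34 \right)}} = \frac{34443}{123} = 34443 \cdot \frac{1}{123} = \frac{11481}{41}$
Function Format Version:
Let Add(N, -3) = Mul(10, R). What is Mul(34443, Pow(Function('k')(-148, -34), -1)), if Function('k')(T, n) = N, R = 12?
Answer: Rational(11481, 41) ≈ 280.02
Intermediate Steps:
N = 123 (N = Add(3, Mul(10, 12)) = Add(3, 120) = 123)
Function('k')(T, n) = 123
Mul(34443, Pow(Function('k')(-148, -34), -1)) = Mul(34443, Pow(123, -1)) = Mul(34443, Rational(1, 123)) = Rational(11481, 41)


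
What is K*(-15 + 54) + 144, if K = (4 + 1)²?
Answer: 1119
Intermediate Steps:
K = 25 (K = 5² = 25)
K*(-15 + 54) + 144 = 25*(-15 + 54) + 144 = 25*39 + 144 = 975 + 144 = 1119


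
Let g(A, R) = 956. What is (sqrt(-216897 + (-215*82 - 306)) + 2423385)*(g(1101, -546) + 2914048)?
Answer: 7064176968540 + 2915004*I*sqrt(234833) ≈ 7.0642e+12 + 1.4126e+9*I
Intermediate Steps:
(sqrt(-216897 + (-215*82 - 306)) + 2423385)*(g(1101, -546) + 2914048) = (sqrt(-216897 + (-215*82 - 306)) + 2423385)*(956 + 2914048) = (sqrt(-216897 + (-17630 - 306)) + 2423385)*2915004 = (sqrt(-216897 - 17936) + 2423385)*2915004 = (sqrt(-234833) + 2423385)*2915004 = (I*sqrt(234833) + 2423385)*2915004 = (2423385 + I*sqrt(234833))*2915004 = 7064176968540 + 2915004*I*sqrt(234833)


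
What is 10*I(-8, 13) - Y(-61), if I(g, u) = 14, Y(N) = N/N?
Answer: 139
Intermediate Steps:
Y(N) = 1
10*I(-8, 13) - Y(-61) = 10*14 - 1*1 = 140 - 1 = 139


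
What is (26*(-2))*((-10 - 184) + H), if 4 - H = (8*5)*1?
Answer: 11960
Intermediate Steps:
H = -36 (H = 4 - 8*5 = 4 - 40 = -36)
(26*(-2))*((-10 - 184) + H) = (26*(-2))*((-10 - 184) - 36) = -52*(-194 - 36) = -52*(-230) = 11960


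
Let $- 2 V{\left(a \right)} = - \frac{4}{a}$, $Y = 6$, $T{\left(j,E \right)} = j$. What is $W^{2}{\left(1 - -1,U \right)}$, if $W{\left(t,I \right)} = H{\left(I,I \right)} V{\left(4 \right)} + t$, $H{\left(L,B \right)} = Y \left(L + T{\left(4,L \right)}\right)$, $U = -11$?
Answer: $361$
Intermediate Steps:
$V{\left(a \right)} = \frac{2}{a}$ ($V{\left(a \right)} = - \frac{\left(-4\right) \frac{1}{a}}{2} = \frac{2}{a}$)
$H{\left(L,B \right)} = 24 + 6 L$ ($H{\left(L,B \right)} = 6 \left(L + 4\right) = 6 \left(4 + L\right) = 24 + 6 L$)
$W{\left(t,I \right)} = 12 + t + 3 I$ ($W{\left(t,I \right)} = \left(24 + 6 I\right) \frac{2}{4} + t = \left(24 + 6 I\right) 2 \cdot \frac{1}{4} + t = \left(24 + 6 I\right) \frac{1}{2} + t = \left(12 + 3 I\right) + t = 12 + t + 3 I$)
$W^{2}{\left(1 - -1,U \right)} = \left(12 + \left(1 - -1\right) + 3 \left(-11\right)\right)^{2} = \left(12 + \left(1 + 1\right) - 33\right)^{2} = \left(12 + 2 - 33\right)^{2} = \left(-19\right)^{2} = 361$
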